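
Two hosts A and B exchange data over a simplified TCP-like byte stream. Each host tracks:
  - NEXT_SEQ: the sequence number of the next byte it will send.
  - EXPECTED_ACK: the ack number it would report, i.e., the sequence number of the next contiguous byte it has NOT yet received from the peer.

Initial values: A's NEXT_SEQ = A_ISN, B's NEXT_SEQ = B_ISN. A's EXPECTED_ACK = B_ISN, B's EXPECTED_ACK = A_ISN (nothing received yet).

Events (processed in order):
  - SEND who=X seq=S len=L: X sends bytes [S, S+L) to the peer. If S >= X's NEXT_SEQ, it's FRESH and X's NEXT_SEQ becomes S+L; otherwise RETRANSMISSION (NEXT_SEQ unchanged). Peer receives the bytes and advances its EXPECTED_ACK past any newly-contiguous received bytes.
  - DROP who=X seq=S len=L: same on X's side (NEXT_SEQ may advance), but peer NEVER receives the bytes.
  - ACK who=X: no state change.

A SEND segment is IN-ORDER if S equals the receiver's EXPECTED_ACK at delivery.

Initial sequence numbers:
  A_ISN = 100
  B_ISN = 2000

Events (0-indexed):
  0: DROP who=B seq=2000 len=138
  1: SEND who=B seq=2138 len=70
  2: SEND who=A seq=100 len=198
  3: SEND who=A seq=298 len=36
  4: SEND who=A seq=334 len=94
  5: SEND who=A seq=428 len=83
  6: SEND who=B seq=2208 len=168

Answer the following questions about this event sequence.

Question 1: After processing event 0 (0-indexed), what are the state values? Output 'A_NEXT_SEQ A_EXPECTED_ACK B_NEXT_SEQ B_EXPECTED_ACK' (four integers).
After event 0: A_seq=100 A_ack=2000 B_seq=2138 B_ack=100

100 2000 2138 100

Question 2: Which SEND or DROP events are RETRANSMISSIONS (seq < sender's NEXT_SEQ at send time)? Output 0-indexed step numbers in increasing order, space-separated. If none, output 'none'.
Answer: none

Derivation:
Step 0: DROP seq=2000 -> fresh
Step 1: SEND seq=2138 -> fresh
Step 2: SEND seq=100 -> fresh
Step 3: SEND seq=298 -> fresh
Step 4: SEND seq=334 -> fresh
Step 5: SEND seq=428 -> fresh
Step 6: SEND seq=2208 -> fresh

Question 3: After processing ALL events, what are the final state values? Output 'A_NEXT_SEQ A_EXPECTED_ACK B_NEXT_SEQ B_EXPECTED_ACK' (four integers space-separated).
After event 0: A_seq=100 A_ack=2000 B_seq=2138 B_ack=100
After event 1: A_seq=100 A_ack=2000 B_seq=2208 B_ack=100
After event 2: A_seq=298 A_ack=2000 B_seq=2208 B_ack=298
After event 3: A_seq=334 A_ack=2000 B_seq=2208 B_ack=334
After event 4: A_seq=428 A_ack=2000 B_seq=2208 B_ack=428
After event 5: A_seq=511 A_ack=2000 B_seq=2208 B_ack=511
After event 6: A_seq=511 A_ack=2000 B_seq=2376 B_ack=511

Answer: 511 2000 2376 511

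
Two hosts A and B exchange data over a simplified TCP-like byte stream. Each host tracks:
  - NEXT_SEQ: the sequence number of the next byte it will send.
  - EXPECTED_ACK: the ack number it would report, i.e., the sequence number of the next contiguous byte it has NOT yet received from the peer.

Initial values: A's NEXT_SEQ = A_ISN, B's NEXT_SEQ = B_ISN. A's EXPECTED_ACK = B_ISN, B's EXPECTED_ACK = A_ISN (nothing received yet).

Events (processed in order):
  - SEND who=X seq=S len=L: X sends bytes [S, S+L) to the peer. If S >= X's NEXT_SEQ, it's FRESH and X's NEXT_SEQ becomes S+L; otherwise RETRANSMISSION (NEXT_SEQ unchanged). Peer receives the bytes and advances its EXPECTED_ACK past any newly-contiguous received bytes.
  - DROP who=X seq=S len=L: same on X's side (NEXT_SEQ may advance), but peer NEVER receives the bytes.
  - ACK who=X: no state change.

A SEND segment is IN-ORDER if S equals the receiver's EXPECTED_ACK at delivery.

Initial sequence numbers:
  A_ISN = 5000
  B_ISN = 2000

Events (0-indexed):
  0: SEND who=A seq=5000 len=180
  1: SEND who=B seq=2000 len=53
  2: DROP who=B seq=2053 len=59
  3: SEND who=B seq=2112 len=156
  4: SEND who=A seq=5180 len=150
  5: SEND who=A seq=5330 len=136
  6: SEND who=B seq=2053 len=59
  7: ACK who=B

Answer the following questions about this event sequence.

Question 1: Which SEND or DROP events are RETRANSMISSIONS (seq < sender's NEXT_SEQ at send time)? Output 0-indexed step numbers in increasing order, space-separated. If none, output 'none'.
Answer: 6

Derivation:
Step 0: SEND seq=5000 -> fresh
Step 1: SEND seq=2000 -> fresh
Step 2: DROP seq=2053 -> fresh
Step 3: SEND seq=2112 -> fresh
Step 4: SEND seq=5180 -> fresh
Step 5: SEND seq=5330 -> fresh
Step 6: SEND seq=2053 -> retransmit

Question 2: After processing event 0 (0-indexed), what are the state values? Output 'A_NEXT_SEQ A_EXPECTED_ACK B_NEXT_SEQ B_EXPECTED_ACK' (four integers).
After event 0: A_seq=5180 A_ack=2000 B_seq=2000 B_ack=5180

5180 2000 2000 5180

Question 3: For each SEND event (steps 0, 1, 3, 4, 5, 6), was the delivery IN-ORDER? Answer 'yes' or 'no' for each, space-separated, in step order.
Step 0: SEND seq=5000 -> in-order
Step 1: SEND seq=2000 -> in-order
Step 3: SEND seq=2112 -> out-of-order
Step 4: SEND seq=5180 -> in-order
Step 5: SEND seq=5330 -> in-order
Step 6: SEND seq=2053 -> in-order

Answer: yes yes no yes yes yes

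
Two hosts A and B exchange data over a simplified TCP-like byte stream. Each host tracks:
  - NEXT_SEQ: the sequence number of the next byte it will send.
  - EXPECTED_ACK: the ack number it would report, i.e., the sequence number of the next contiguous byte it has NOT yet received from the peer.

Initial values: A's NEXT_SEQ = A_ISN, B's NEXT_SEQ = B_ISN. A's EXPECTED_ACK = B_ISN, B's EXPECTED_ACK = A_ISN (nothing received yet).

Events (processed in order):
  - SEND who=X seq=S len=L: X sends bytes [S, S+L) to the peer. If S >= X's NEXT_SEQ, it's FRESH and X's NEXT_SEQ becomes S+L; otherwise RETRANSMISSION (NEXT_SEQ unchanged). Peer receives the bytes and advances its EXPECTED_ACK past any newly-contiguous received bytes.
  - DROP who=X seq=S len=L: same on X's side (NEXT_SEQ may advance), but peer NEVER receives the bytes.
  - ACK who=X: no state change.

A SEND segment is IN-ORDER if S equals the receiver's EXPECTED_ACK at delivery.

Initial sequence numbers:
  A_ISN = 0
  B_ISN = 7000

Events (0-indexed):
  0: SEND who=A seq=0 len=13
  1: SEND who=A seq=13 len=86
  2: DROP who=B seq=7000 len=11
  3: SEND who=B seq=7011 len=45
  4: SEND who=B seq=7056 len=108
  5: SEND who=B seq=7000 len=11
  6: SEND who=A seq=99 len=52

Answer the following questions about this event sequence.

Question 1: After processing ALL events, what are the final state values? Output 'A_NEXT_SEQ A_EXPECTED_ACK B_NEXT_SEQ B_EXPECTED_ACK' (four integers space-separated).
Answer: 151 7164 7164 151

Derivation:
After event 0: A_seq=13 A_ack=7000 B_seq=7000 B_ack=13
After event 1: A_seq=99 A_ack=7000 B_seq=7000 B_ack=99
After event 2: A_seq=99 A_ack=7000 B_seq=7011 B_ack=99
After event 3: A_seq=99 A_ack=7000 B_seq=7056 B_ack=99
After event 4: A_seq=99 A_ack=7000 B_seq=7164 B_ack=99
After event 5: A_seq=99 A_ack=7164 B_seq=7164 B_ack=99
After event 6: A_seq=151 A_ack=7164 B_seq=7164 B_ack=151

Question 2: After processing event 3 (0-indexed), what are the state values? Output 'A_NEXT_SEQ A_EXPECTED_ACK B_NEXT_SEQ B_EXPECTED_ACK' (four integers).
After event 0: A_seq=13 A_ack=7000 B_seq=7000 B_ack=13
After event 1: A_seq=99 A_ack=7000 B_seq=7000 B_ack=99
After event 2: A_seq=99 A_ack=7000 B_seq=7011 B_ack=99
After event 3: A_seq=99 A_ack=7000 B_seq=7056 B_ack=99

99 7000 7056 99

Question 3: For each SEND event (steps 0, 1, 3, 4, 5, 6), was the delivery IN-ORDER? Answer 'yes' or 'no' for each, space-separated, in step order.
Step 0: SEND seq=0 -> in-order
Step 1: SEND seq=13 -> in-order
Step 3: SEND seq=7011 -> out-of-order
Step 4: SEND seq=7056 -> out-of-order
Step 5: SEND seq=7000 -> in-order
Step 6: SEND seq=99 -> in-order

Answer: yes yes no no yes yes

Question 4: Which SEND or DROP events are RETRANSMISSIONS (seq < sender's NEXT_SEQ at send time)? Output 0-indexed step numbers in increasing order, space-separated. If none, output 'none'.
Step 0: SEND seq=0 -> fresh
Step 1: SEND seq=13 -> fresh
Step 2: DROP seq=7000 -> fresh
Step 3: SEND seq=7011 -> fresh
Step 4: SEND seq=7056 -> fresh
Step 5: SEND seq=7000 -> retransmit
Step 6: SEND seq=99 -> fresh

Answer: 5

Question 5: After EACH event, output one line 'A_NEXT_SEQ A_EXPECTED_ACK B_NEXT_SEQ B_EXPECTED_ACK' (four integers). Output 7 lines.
13 7000 7000 13
99 7000 7000 99
99 7000 7011 99
99 7000 7056 99
99 7000 7164 99
99 7164 7164 99
151 7164 7164 151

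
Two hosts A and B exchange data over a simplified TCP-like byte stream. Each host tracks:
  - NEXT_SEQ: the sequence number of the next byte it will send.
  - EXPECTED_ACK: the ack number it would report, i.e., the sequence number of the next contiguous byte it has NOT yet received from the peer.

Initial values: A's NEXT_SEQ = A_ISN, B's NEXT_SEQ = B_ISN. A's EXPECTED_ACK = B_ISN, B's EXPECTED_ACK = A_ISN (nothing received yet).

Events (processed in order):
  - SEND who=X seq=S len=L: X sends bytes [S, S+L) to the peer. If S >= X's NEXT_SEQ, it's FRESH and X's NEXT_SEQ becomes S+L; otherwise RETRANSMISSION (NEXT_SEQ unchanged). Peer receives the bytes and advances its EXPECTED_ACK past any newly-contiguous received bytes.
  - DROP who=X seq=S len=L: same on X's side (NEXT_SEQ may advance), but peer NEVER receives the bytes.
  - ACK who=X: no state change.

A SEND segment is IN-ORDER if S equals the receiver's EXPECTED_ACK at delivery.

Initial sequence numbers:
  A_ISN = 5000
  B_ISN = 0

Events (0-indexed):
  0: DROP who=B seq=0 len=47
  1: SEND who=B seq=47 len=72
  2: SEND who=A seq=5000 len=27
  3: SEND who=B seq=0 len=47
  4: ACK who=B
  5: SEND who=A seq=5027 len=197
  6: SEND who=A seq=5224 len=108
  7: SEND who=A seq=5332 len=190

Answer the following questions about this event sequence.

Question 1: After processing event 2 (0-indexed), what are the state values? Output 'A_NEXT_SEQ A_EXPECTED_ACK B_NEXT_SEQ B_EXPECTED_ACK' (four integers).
After event 0: A_seq=5000 A_ack=0 B_seq=47 B_ack=5000
After event 1: A_seq=5000 A_ack=0 B_seq=119 B_ack=5000
After event 2: A_seq=5027 A_ack=0 B_seq=119 B_ack=5027

5027 0 119 5027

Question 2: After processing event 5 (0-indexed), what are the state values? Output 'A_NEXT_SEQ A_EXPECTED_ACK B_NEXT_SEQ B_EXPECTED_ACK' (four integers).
After event 0: A_seq=5000 A_ack=0 B_seq=47 B_ack=5000
After event 1: A_seq=5000 A_ack=0 B_seq=119 B_ack=5000
After event 2: A_seq=5027 A_ack=0 B_seq=119 B_ack=5027
After event 3: A_seq=5027 A_ack=119 B_seq=119 B_ack=5027
After event 4: A_seq=5027 A_ack=119 B_seq=119 B_ack=5027
After event 5: A_seq=5224 A_ack=119 B_seq=119 B_ack=5224

5224 119 119 5224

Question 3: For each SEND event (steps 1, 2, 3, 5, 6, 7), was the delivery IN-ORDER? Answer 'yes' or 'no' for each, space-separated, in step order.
Answer: no yes yes yes yes yes

Derivation:
Step 1: SEND seq=47 -> out-of-order
Step 2: SEND seq=5000 -> in-order
Step 3: SEND seq=0 -> in-order
Step 5: SEND seq=5027 -> in-order
Step 6: SEND seq=5224 -> in-order
Step 7: SEND seq=5332 -> in-order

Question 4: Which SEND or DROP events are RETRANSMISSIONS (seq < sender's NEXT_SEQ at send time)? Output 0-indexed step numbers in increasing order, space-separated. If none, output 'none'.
Step 0: DROP seq=0 -> fresh
Step 1: SEND seq=47 -> fresh
Step 2: SEND seq=5000 -> fresh
Step 3: SEND seq=0 -> retransmit
Step 5: SEND seq=5027 -> fresh
Step 6: SEND seq=5224 -> fresh
Step 7: SEND seq=5332 -> fresh

Answer: 3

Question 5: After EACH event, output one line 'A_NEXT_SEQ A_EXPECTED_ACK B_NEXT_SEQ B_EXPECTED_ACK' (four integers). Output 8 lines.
5000 0 47 5000
5000 0 119 5000
5027 0 119 5027
5027 119 119 5027
5027 119 119 5027
5224 119 119 5224
5332 119 119 5332
5522 119 119 5522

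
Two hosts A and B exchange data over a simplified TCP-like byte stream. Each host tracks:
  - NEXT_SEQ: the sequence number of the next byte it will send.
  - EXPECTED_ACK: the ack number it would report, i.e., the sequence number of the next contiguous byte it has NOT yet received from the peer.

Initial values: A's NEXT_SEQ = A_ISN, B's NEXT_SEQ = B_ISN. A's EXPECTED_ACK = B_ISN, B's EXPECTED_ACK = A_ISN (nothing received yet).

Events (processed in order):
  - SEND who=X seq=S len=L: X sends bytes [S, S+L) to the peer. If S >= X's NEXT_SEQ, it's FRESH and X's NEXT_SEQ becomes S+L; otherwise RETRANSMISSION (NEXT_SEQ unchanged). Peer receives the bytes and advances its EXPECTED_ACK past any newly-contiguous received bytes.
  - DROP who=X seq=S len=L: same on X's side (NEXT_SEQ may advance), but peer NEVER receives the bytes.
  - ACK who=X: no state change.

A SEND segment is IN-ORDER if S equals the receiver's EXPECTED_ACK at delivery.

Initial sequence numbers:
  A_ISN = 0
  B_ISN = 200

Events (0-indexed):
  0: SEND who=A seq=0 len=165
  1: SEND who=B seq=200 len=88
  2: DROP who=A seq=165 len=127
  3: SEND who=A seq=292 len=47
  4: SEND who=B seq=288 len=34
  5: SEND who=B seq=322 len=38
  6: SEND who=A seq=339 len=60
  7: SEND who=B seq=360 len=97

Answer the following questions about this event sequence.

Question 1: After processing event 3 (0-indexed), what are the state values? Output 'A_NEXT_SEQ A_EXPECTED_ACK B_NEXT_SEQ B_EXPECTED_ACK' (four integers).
After event 0: A_seq=165 A_ack=200 B_seq=200 B_ack=165
After event 1: A_seq=165 A_ack=288 B_seq=288 B_ack=165
After event 2: A_seq=292 A_ack=288 B_seq=288 B_ack=165
After event 3: A_seq=339 A_ack=288 B_seq=288 B_ack=165

339 288 288 165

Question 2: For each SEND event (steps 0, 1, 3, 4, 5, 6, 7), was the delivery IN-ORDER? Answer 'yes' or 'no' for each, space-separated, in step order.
Step 0: SEND seq=0 -> in-order
Step 1: SEND seq=200 -> in-order
Step 3: SEND seq=292 -> out-of-order
Step 4: SEND seq=288 -> in-order
Step 5: SEND seq=322 -> in-order
Step 6: SEND seq=339 -> out-of-order
Step 7: SEND seq=360 -> in-order

Answer: yes yes no yes yes no yes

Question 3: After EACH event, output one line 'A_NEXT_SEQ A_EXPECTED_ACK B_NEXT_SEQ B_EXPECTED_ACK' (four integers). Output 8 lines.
165 200 200 165
165 288 288 165
292 288 288 165
339 288 288 165
339 322 322 165
339 360 360 165
399 360 360 165
399 457 457 165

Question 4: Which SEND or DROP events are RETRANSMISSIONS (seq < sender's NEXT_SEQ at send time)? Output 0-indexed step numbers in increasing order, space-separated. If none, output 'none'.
Answer: none

Derivation:
Step 0: SEND seq=0 -> fresh
Step 1: SEND seq=200 -> fresh
Step 2: DROP seq=165 -> fresh
Step 3: SEND seq=292 -> fresh
Step 4: SEND seq=288 -> fresh
Step 5: SEND seq=322 -> fresh
Step 6: SEND seq=339 -> fresh
Step 7: SEND seq=360 -> fresh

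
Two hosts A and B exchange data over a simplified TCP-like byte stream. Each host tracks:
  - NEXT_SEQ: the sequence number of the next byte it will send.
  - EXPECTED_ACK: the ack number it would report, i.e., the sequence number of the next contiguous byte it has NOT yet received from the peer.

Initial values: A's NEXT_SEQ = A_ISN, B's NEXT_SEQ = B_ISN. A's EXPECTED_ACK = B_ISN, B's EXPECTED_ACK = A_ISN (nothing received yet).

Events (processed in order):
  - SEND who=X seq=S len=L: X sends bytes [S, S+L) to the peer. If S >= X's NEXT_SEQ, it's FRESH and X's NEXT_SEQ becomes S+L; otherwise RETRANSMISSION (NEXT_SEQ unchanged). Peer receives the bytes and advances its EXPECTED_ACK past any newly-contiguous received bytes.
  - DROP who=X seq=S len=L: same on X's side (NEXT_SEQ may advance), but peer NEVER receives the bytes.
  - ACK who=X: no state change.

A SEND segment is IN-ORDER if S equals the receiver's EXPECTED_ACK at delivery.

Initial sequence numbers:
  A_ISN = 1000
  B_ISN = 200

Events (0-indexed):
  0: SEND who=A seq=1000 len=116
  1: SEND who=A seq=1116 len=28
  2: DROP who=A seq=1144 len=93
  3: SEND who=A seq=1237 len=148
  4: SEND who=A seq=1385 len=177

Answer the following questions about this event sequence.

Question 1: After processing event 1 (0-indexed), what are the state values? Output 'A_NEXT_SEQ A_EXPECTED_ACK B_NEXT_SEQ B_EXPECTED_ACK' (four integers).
After event 0: A_seq=1116 A_ack=200 B_seq=200 B_ack=1116
After event 1: A_seq=1144 A_ack=200 B_seq=200 B_ack=1144

1144 200 200 1144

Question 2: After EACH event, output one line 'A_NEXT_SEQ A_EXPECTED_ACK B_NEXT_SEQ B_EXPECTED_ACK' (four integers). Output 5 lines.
1116 200 200 1116
1144 200 200 1144
1237 200 200 1144
1385 200 200 1144
1562 200 200 1144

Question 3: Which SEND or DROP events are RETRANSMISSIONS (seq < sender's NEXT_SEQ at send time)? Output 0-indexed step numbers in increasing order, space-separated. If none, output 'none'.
Answer: none

Derivation:
Step 0: SEND seq=1000 -> fresh
Step 1: SEND seq=1116 -> fresh
Step 2: DROP seq=1144 -> fresh
Step 3: SEND seq=1237 -> fresh
Step 4: SEND seq=1385 -> fresh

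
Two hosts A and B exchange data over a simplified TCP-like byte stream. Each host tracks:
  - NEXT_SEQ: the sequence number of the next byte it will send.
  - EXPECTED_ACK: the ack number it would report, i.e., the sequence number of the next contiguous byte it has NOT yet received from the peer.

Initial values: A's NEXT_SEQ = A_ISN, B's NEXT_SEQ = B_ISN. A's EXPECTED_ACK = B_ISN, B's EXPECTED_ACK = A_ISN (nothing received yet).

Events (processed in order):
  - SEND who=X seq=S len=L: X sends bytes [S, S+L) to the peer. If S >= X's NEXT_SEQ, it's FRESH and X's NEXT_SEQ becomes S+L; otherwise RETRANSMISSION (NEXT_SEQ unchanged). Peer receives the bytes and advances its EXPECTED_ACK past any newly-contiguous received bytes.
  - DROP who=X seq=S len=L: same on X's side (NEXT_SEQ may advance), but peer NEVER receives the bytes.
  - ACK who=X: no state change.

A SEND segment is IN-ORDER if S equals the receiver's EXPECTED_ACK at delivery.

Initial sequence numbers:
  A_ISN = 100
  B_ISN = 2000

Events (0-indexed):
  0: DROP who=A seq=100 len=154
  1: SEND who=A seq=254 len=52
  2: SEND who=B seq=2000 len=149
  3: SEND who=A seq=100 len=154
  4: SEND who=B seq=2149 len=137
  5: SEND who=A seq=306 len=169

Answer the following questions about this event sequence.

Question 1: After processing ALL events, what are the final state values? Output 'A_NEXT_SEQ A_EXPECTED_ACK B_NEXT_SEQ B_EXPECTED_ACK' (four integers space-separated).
After event 0: A_seq=254 A_ack=2000 B_seq=2000 B_ack=100
After event 1: A_seq=306 A_ack=2000 B_seq=2000 B_ack=100
After event 2: A_seq=306 A_ack=2149 B_seq=2149 B_ack=100
After event 3: A_seq=306 A_ack=2149 B_seq=2149 B_ack=306
After event 4: A_seq=306 A_ack=2286 B_seq=2286 B_ack=306
After event 5: A_seq=475 A_ack=2286 B_seq=2286 B_ack=475

Answer: 475 2286 2286 475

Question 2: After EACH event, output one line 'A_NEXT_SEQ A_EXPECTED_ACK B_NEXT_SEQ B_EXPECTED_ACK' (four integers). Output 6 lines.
254 2000 2000 100
306 2000 2000 100
306 2149 2149 100
306 2149 2149 306
306 2286 2286 306
475 2286 2286 475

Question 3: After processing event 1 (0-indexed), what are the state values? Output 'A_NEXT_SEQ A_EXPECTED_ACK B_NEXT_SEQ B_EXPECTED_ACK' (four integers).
After event 0: A_seq=254 A_ack=2000 B_seq=2000 B_ack=100
After event 1: A_seq=306 A_ack=2000 B_seq=2000 B_ack=100

306 2000 2000 100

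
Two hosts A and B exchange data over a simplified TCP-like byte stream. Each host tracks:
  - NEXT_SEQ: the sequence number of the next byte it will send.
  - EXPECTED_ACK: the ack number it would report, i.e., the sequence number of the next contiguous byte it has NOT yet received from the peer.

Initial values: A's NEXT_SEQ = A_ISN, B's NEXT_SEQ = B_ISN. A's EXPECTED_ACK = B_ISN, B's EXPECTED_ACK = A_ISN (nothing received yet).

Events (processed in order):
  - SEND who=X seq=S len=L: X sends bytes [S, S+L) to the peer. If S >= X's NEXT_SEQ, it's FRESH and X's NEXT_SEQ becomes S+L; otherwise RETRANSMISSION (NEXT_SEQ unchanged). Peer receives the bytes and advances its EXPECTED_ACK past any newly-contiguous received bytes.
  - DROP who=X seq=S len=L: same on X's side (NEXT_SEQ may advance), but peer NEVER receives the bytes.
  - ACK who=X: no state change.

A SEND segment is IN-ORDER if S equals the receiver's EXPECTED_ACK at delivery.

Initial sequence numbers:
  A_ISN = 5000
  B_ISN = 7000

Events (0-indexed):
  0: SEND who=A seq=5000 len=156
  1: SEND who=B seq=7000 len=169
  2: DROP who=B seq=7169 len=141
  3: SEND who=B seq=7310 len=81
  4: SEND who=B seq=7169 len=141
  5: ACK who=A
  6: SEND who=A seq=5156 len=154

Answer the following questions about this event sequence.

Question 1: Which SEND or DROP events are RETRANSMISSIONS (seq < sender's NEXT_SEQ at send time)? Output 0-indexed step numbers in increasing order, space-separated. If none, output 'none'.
Step 0: SEND seq=5000 -> fresh
Step 1: SEND seq=7000 -> fresh
Step 2: DROP seq=7169 -> fresh
Step 3: SEND seq=7310 -> fresh
Step 4: SEND seq=7169 -> retransmit
Step 6: SEND seq=5156 -> fresh

Answer: 4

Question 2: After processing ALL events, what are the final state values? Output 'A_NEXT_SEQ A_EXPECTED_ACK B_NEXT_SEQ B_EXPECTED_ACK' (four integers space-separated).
Answer: 5310 7391 7391 5310

Derivation:
After event 0: A_seq=5156 A_ack=7000 B_seq=7000 B_ack=5156
After event 1: A_seq=5156 A_ack=7169 B_seq=7169 B_ack=5156
After event 2: A_seq=5156 A_ack=7169 B_seq=7310 B_ack=5156
After event 3: A_seq=5156 A_ack=7169 B_seq=7391 B_ack=5156
After event 4: A_seq=5156 A_ack=7391 B_seq=7391 B_ack=5156
After event 5: A_seq=5156 A_ack=7391 B_seq=7391 B_ack=5156
After event 6: A_seq=5310 A_ack=7391 B_seq=7391 B_ack=5310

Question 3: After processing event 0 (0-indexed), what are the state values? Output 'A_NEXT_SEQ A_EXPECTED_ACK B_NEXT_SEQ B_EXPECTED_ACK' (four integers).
After event 0: A_seq=5156 A_ack=7000 B_seq=7000 B_ack=5156

5156 7000 7000 5156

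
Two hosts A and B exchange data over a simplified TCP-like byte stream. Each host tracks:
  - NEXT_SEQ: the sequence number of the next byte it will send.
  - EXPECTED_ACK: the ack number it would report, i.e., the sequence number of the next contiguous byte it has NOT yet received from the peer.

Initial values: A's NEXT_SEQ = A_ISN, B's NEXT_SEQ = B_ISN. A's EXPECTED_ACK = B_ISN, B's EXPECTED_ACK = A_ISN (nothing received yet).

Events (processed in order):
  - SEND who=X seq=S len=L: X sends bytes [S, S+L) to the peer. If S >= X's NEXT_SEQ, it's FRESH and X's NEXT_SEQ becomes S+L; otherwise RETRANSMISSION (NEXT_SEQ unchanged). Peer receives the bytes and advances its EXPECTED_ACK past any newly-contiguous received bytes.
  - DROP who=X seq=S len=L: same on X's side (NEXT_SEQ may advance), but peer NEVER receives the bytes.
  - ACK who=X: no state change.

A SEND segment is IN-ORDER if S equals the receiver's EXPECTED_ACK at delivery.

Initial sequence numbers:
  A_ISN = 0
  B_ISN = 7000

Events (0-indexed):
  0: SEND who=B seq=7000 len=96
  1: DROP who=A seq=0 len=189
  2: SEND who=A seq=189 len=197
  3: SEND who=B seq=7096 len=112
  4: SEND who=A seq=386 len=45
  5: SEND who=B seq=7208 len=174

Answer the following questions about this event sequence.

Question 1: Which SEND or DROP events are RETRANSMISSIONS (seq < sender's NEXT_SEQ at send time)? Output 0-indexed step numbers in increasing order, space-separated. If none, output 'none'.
Step 0: SEND seq=7000 -> fresh
Step 1: DROP seq=0 -> fresh
Step 2: SEND seq=189 -> fresh
Step 3: SEND seq=7096 -> fresh
Step 4: SEND seq=386 -> fresh
Step 5: SEND seq=7208 -> fresh

Answer: none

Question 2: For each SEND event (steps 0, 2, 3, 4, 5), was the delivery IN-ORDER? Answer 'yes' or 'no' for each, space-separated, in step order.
Step 0: SEND seq=7000 -> in-order
Step 2: SEND seq=189 -> out-of-order
Step 3: SEND seq=7096 -> in-order
Step 4: SEND seq=386 -> out-of-order
Step 5: SEND seq=7208 -> in-order

Answer: yes no yes no yes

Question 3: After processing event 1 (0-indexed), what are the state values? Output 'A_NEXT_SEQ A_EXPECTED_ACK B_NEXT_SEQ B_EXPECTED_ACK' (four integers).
After event 0: A_seq=0 A_ack=7096 B_seq=7096 B_ack=0
After event 1: A_seq=189 A_ack=7096 B_seq=7096 B_ack=0

189 7096 7096 0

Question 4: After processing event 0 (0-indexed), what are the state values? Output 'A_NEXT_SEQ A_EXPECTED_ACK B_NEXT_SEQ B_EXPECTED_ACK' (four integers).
After event 0: A_seq=0 A_ack=7096 B_seq=7096 B_ack=0

0 7096 7096 0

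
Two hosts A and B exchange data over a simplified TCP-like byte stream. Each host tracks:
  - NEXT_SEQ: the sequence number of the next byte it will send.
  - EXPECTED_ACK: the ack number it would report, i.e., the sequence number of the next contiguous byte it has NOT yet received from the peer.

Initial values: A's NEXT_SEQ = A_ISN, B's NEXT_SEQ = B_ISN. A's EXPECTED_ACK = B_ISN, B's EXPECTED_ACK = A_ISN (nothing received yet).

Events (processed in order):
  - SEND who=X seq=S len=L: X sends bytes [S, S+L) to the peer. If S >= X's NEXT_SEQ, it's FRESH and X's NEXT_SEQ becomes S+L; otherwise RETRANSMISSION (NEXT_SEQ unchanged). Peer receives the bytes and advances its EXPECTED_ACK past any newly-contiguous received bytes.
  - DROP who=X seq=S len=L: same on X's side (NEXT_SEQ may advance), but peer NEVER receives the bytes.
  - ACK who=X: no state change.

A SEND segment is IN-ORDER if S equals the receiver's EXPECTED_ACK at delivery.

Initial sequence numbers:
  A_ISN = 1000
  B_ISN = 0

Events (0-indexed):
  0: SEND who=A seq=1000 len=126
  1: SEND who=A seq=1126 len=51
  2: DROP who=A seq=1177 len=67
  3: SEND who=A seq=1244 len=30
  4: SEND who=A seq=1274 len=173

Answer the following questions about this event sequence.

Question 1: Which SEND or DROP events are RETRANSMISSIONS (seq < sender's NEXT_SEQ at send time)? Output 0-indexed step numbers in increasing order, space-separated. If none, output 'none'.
Answer: none

Derivation:
Step 0: SEND seq=1000 -> fresh
Step 1: SEND seq=1126 -> fresh
Step 2: DROP seq=1177 -> fresh
Step 3: SEND seq=1244 -> fresh
Step 4: SEND seq=1274 -> fresh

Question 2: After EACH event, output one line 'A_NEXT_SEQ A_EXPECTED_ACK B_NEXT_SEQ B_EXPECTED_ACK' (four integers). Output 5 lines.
1126 0 0 1126
1177 0 0 1177
1244 0 0 1177
1274 0 0 1177
1447 0 0 1177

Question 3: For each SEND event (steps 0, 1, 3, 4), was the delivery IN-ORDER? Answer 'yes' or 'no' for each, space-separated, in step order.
Answer: yes yes no no

Derivation:
Step 0: SEND seq=1000 -> in-order
Step 1: SEND seq=1126 -> in-order
Step 3: SEND seq=1244 -> out-of-order
Step 4: SEND seq=1274 -> out-of-order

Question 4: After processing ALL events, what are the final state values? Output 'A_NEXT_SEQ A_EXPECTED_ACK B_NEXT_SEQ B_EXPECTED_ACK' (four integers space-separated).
After event 0: A_seq=1126 A_ack=0 B_seq=0 B_ack=1126
After event 1: A_seq=1177 A_ack=0 B_seq=0 B_ack=1177
After event 2: A_seq=1244 A_ack=0 B_seq=0 B_ack=1177
After event 3: A_seq=1274 A_ack=0 B_seq=0 B_ack=1177
After event 4: A_seq=1447 A_ack=0 B_seq=0 B_ack=1177

Answer: 1447 0 0 1177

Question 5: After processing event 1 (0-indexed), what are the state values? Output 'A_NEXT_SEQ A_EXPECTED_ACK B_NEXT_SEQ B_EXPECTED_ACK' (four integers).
After event 0: A_seq=1126 A_ack=0 B_seq=0 B_ack=1126
After event 1: A_seq=1177 A_ack=0 B_seq=0 B_ack=1177

1177 0 0 1177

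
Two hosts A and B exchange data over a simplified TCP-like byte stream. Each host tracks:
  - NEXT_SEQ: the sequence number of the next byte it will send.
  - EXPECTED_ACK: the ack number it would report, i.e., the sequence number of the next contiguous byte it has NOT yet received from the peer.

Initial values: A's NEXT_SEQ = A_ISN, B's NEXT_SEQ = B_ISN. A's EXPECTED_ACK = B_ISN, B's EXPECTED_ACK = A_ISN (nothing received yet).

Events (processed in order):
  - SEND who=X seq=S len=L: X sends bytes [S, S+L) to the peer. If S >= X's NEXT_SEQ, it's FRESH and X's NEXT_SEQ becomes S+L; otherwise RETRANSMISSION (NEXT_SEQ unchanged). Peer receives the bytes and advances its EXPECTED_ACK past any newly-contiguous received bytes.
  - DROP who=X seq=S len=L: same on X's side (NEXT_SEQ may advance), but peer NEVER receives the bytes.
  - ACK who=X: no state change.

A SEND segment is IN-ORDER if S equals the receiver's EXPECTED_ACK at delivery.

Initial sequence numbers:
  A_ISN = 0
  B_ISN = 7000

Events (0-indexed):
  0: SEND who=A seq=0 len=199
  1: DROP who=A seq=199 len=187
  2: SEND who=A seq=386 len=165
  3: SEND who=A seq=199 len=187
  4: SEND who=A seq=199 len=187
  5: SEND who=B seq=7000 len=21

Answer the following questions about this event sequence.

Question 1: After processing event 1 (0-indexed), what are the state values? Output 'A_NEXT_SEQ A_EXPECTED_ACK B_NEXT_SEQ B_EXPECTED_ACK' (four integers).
After event 0: A_seq=199 A_ack=7000 B_seq=7000 B_ack=199
After event 1: A_seq=386 A_ack=7000 B_seq=7000 B_ack=199

386 7000 7000 199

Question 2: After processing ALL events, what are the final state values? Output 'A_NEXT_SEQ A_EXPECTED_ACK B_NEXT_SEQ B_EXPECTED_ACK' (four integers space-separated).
After event 0: A_seq=199 A_ack=7000 B_seq=7000 B_ack=199
After event 1: A_seq=386 A_ack=7000 B_seq=7000 B_ack=199
After event 2: A_seq=551 A_ack=7000 B_seq=7000 B_ack=199
After event 3: A_seq=551 A_ack=7000 B_seq=7000 B_ack=551
After event 4: A_seq=551 A_ack=7000 B_seq=7000 B_ack=551
After event 5: A_seq=551 A_ack=7021 B_seq=7021 B_ack=551

Answer: 551 7021 7021 551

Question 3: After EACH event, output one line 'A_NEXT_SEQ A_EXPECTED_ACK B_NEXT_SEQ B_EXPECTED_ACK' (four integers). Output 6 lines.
199 7000 7000 199
386 7000 7000 199
551 7000 7000 199
551 7000 7000 551
551 7000 7000 551
551 7021 7021 551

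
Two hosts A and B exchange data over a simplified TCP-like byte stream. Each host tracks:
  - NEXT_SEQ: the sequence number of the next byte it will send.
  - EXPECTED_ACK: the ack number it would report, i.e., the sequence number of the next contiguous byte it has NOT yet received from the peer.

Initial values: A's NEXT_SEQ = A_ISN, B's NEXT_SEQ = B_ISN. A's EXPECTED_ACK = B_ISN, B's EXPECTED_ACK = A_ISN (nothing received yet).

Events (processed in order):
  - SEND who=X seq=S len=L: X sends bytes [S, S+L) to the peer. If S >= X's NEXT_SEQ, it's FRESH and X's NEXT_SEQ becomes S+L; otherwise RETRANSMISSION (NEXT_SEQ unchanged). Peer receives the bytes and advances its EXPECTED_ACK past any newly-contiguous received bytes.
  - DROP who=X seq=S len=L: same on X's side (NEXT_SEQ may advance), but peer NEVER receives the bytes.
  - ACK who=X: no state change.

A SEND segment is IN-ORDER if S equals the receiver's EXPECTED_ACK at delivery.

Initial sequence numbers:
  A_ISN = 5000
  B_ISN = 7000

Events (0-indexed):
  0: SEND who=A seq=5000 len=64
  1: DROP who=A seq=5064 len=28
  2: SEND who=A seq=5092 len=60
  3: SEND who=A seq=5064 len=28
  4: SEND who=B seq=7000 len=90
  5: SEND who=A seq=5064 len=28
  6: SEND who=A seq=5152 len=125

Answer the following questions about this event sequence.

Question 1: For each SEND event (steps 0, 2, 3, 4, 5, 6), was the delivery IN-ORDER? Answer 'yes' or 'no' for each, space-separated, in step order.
Answer: yes no yes yes no yes

Derivation:
Step 0: SEND seq=5000 -> in-order
Step 2: SEND seq=5092 -> out-of-order
Step 3: SEND seq=5064 -> in-order
Step 4: SEND seq=7000 -> in-order
Step 5: SEND seq=5064 -> out-of-order
Step 6: SEND seq=5152 -> in-order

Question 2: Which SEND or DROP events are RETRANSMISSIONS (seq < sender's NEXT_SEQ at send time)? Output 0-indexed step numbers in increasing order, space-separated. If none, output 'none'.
Step 0: SEND seq=5000 -> fresh
Step 1: DROP seq=5064 -> fresh
Step 2: SEND seq=5092 -> fresh
Step 3: SEND seq=5064 -> retransmit
Step 4: SEND seq=7000 -> fresh
Step 5: SEND seq=5064 -> retransmit
Step 6: SEND seq=5152 -> fresh

Answer: 3 5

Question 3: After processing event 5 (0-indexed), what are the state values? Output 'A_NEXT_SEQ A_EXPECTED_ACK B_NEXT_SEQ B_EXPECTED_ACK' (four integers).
After event 0: A_seq=5064 A_ack=7000 B_seq=7000 B_ack=5064
After event 1: A_seq=5092 A_ack=7000 B_seq=7000 B_ack=5064
After event 2: A_seq=5152 A_ack=7000 B_seq=7000 B_ack=5064
After event 3: A_seq=5152 A_ack=7000 B_seq=7000 B_ack=5152
After event 4: A_seq=5152 A_ack=7090 B_seq=7090 B_ack=5152
After event 5: A_seq=5152 A_ack=7090 B_seq=7090 B_ack=5152

5152 7090 7090 5152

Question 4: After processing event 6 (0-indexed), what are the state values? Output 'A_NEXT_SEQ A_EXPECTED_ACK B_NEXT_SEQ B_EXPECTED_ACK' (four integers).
After event 0: A_seq=5064 A_ack=7000 B_seq=7000 B_ack=5064
After event 1: A_seq=5092 A_ack=7000 B_seq=7000 B_ack=5064
After event 2: A_seq=5152 A_ack=7000 B_seq=7000 B_ack=5064
After event 3: A_seq=5152 A_ack=7000 B_seq=7000 B_ack=5152
After event 4: A_seq=5152 A_ack=7090 B_seq=7090 B_ack=5152
After event 5: A_seq=5152 A_ack=7090 B_seq=7090 B_ack=5152
After event 6: A_seq=5277 A_ack=7090 B_seq=7090 B_ack=5277

5277 7090 7090 5277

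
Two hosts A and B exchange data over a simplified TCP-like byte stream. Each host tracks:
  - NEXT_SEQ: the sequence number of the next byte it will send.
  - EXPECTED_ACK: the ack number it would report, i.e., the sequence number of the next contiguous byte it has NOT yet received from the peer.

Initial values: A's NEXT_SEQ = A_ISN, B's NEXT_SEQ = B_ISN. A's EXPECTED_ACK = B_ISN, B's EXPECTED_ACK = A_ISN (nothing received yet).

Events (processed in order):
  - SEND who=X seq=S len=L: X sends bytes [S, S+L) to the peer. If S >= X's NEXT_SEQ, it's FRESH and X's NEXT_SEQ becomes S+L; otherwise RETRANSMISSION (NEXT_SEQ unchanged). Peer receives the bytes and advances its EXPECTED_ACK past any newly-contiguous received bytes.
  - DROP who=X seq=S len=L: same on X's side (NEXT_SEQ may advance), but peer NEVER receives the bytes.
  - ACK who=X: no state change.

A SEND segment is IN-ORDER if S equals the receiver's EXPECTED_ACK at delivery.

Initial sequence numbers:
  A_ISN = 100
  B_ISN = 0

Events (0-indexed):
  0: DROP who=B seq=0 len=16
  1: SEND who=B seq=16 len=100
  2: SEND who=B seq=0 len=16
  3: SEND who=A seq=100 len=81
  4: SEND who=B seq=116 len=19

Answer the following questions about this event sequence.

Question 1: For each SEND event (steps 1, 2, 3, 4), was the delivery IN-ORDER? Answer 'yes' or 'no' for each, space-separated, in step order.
Step 1: SEND seq=16 -> out-of-order
Step 2: SEND seq=0 -> in-order
Step 3: SEND seq=100 -> in-order
Step 4: SEND seq=116 -> in-order

Answer: no yes yes yes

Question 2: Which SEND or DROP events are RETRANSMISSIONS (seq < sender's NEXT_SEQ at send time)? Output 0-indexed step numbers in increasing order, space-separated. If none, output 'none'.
Step 0: DROP seq=0 -> fresh
Step 1: SEND seq=16 -> fresh
Step 2: SEND seq=0 -> retransmit
Step 3: SEND seq=100 -> fresh
Step 4: SEND seq=116 -> fresh

Answer: 2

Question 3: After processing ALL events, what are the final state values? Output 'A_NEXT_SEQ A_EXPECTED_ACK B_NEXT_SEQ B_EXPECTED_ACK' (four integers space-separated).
After event 0: A_seq=100 A_ack=0 B_seq=16 B_ack=100
After event 1: A_seq=100 A_ack=0 B_seq=116 B_ack=100
After event 2: A_seq=100 A_ack=116 B_seq=116 B_ack=100
After event 3: A_seq=181 A_ack=116 B_seq=116 B_ack=181
After event 4: A_seq=181 A_ack=135 B_seq=135 B_ack=181

Answer: 181 135 135 181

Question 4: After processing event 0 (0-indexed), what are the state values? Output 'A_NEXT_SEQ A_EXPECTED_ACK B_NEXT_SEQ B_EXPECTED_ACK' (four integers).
After event 0: A_seq=100 A_ack=0 B_seq=16 B_ack=100

100 0 16 100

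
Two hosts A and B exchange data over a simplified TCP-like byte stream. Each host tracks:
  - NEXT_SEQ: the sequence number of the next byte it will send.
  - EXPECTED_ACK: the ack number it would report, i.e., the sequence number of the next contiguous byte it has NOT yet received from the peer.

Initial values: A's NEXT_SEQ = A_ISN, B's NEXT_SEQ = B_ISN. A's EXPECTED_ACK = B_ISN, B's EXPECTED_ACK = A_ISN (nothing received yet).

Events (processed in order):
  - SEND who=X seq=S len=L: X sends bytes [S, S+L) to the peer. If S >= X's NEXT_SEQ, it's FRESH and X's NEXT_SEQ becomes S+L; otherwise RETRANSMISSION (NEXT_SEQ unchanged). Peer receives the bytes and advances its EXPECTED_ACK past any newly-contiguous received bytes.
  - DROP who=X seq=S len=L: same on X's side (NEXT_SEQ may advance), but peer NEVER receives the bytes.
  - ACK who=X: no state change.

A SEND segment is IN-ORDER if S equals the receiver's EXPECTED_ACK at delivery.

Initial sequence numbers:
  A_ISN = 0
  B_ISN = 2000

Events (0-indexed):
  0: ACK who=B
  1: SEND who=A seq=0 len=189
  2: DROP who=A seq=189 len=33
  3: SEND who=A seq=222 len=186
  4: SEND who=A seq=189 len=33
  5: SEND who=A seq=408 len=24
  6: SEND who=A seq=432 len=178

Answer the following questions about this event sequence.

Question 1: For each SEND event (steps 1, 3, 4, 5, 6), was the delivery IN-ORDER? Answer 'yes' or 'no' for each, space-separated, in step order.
Answer: yes no yes yes yes

Derivation:
Step 1: SEND seq=0 -> in-order
Step 3: SEND seq=222 -> out-of-order
Step 4: SEND seq=189 -> in-order
Step 5: SEND seq=408 -> in-order
Step 6: SEND seq=432 -> in-order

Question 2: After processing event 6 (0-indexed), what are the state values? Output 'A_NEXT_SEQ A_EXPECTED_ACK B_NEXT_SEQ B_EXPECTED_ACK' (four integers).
After event 0: A_seq=0 A_ack=2000 B_seq=2000 B_ack=0
After event 1: A_seq=189 A_ack=2000 B_seq=2000 B_ack=189
After event 2: A_seq=222 A_ack=2000 B_seq=2000 B_ack=189
After event 3: A_seq=408 A_ack=2000 B_seq=2000 B_ack=189
After event 4: A_seq=408 A_ack=2000 B_seq=2000 B_ack=408
After event 5: A_seq=432 A_ack=2000 B_seq=2000 B_ack=432
After event 6: A_seq=610 A_ack=2000 B_seq=2000 B_ack=610

610 2000 2000 610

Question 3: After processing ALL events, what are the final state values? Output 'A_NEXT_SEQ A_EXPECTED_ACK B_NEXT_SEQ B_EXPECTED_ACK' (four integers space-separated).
After event 0: A_seq=0 A_ack=2000 B_seq=2000 B_ack=0
After event 1: A_seq=189 A_ack=2000 B_seq=2000 B_ack=189
After event 2: A_seq=222 A_ack=2000 B_seq=2000 B_ack=189
After event 3: A_seq=408 A_ack=2000 B_seq=2000 B_ack=189
After event 4: A_seq=408 A_ack=2000 B_seq=2000 B_ack=408
After event 5: A_seq=432 A_ack=2000 B_seq=2000 B_ack=432
After event 6: A_seq=610 A_ack=2000 B_seq=2000 B_ack=610

Answer: 610 2000 2000 610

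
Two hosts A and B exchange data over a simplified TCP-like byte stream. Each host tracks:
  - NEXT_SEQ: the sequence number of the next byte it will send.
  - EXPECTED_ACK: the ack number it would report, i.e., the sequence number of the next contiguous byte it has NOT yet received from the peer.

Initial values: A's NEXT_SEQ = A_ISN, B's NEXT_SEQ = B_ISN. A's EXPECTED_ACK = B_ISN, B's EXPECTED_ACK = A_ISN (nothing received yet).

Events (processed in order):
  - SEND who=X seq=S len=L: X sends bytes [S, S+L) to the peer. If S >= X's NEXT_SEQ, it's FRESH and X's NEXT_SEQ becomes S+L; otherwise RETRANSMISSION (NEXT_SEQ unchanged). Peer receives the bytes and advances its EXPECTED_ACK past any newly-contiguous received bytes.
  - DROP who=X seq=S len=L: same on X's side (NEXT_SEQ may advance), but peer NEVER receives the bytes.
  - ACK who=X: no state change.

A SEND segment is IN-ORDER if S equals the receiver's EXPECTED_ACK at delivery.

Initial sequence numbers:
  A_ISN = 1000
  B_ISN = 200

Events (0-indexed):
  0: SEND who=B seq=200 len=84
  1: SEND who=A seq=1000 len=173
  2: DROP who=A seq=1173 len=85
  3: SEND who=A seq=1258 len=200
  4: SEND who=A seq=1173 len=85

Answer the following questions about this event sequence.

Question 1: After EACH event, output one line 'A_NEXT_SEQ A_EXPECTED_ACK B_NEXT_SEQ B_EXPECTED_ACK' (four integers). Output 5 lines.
1000 284 284 1000
1173 284 284 1173
1258 284 284 1173
1458 284 284 1173
1458 284 284 1458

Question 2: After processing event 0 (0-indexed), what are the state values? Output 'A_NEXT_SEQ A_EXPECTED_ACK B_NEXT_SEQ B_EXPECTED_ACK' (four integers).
After event 0: A_seq=1000 A_ack=284 B_seq=284 B_ack=1000

1000 284 284 1000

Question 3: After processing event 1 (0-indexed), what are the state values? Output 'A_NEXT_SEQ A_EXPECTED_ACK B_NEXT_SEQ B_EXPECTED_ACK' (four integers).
After event 0: A_seq=1000 A_ack=284 B_seq=284 B_ack=1000
After event 1: A_seq=1173 A_ack=284 B_seq=284 B_ack=1173

1173 284 284 1173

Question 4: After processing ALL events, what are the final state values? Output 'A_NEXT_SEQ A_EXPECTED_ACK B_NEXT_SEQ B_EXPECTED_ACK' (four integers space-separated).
After event 0: A_seq=1000 A_ack=284 B_seq=284 B_ack=1000
After event 1: A_seq=1173 A_ack=284 B_seq=284 B_ack=1173
After event 2: A_seq=1258 A_ack=284 B_seq=284 B_ack=1173
After event 3: A_seq=1458 A_ack=284 B_seq=284 B_ack=1173
After event 4: A_seq=1458 A_ack=284 B_seq=284 B_ack=1458

Answer: 1458 284 284 1458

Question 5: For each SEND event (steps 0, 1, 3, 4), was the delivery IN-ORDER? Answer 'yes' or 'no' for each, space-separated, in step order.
Answer: yes yes no yes

Derivation:
Step 0: SEND seq=200 -> in-order
Step 1: SEND seq=1000 -> in-order
Step 3: SEND seq=1258 -> out-of-order
Step 4: SEND seq=1173 -> in-order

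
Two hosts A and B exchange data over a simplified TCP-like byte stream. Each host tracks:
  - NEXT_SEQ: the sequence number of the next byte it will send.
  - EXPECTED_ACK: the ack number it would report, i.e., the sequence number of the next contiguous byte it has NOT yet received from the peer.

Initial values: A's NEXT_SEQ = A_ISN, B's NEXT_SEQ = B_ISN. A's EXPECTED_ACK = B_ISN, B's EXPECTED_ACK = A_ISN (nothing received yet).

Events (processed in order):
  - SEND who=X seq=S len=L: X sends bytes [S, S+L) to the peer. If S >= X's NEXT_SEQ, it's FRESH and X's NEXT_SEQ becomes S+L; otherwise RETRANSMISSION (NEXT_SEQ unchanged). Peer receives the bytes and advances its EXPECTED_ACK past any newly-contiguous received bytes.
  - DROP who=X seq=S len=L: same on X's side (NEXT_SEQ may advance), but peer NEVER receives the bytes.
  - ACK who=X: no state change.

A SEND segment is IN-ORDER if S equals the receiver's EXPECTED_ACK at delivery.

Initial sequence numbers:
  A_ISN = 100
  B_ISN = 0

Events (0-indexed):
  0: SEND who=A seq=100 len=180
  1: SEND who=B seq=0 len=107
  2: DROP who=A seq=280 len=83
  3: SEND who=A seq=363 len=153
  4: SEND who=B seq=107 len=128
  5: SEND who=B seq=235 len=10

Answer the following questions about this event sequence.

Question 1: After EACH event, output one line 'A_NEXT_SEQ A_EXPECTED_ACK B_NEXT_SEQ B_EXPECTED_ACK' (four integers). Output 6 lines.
280 0 0 280
280 107 107 280
363 107 107 280
516 107 107 280
516 235 235 280
516 245 245 280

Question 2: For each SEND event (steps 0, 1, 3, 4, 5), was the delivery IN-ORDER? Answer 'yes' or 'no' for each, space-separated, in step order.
Step 0: SEND seq=100 -> in-order
Step 1: SEND seq=0 -> in-order
Step 3: SEND seq=363 -> out-of-order
Step 4: SEND seq=107 -> in-order
Step 5: SEND seq=235 -> in-order

Answer: yes yes no yes yes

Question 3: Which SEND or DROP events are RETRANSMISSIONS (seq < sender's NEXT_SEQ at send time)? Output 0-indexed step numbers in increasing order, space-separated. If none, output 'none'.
Step 0: SEND seq=100 -> fresh
Step 1: SEND seq=0 -> fresh
Step 2: DROP seq=280 -> fresh
Step 3: SEND seq=363 -> fresh
Step 4: SEND seq=107 -> fresh
Step 5: SEND seq=235 -> fresh

Answer: none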